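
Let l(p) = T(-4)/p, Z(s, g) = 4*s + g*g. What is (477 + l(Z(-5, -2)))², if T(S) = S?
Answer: 3644281/16 ≈ 2.2777e+5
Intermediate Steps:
Z(s, g) = g² + 4*s (Z(s, g) = 4*s + g² = g² + 4*s)
l(p) = -4/p
(477 + l(Z(-5, -2)))² = (477 - 4/((-2)² + 4*(-5)))² = (477 - 4/(4 - 20))² = (477 - 4/(-16))² = (477 - 4*(-1/16))² = (477 + ¼)² = (1909/4)² = 3644281/16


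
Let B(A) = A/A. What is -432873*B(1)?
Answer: -432873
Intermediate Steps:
B(A) = 1
-432873*B(1) = -432873*1 = -432873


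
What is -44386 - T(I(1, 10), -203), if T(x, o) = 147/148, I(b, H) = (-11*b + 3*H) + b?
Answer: -6569275/148 ≈ -44387.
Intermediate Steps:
I(b, H) = -10*b + 3*H
T(x, o) = 147/148 (T(x, o) = 147*(1/148) = 147/148)
-44386 - T(I(1, 10), -203) = -44386 - 1*147/148 = -44386 - 147/148 = -6569275/148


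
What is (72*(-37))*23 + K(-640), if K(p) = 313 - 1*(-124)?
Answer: -60835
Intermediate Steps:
K(p) = 437 (K(p) = 313 + 124 = 437)
(72*(-37))*23 + K(-640) = (72*(-37))*23 + 437 = -2664*23 + 437 = -61272 + 437 = -60835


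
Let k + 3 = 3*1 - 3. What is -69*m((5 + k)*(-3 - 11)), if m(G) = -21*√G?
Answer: 2898*I*√7 ≈ 7667.4*I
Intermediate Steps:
k = -3 (k = -3 + (3*1 - 3) = -3 + (3 - 3) = -3 + 0 = -3)
-69*m((5 + k)*(-3 - 11)) = -(-1449)*√((5 - 3)*(-3 - 11)) = -(-1449)*√(2*(-14)) = -(-1449)*√(-28) = -(-1449)*2*I*√7 = -(-2898)*I*√7 = 2898*I*√7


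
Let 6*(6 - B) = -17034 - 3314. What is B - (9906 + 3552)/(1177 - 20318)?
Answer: 195125446/57423 ≈ 3398.0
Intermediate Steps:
B = 10192/3 (B = 6 - (-17034 - 3314)/6 = 6 - ⅙*(-20348) = 6 + 10174/3 = 10192/3 ≈ 3397.3)
B - (9906 + 3552)/(1177 - 20318) = 10192/3 - (9906 + 3552)/(1177 - 20318) = 10192/3 - 13458/(-19141) = 10192/3 - 13458*(-1)/19141 = 10192/3 - 1*(-13458/19141) = 10192/3 + 13458/19141 = 195125446/57423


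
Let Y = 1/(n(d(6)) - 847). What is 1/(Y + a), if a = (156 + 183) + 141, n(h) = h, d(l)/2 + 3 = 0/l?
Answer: 853/409439 ≈ 0.0020833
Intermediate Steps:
d(l) = -6 (d(l) = -6 + 2*(0/l) = -6 + 2*0 = -6 + 0 = -6)
a = 480 (a = 339 + 141 = 480)
Y = -1/853 (Y = 1/(-6 - 847) = 1/(-853) = -1/853 ≈ -0.0011723)
1/(Y + a) = 1/(-1/853 + 480) = 1/(409439/853) = 853/409439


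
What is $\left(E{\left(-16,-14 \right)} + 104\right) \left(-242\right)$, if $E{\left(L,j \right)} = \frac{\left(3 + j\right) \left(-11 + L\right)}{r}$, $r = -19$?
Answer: $- \frac{406318}{19} \approx -21385.0$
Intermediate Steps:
$E{\left(L,j \right)} = - \frac{\left(-11 + L\right) \left(3 + j\right)}{19}$ ($E{\left(L,j \right)} = \frac{\left(3 + j\right) \left(-11 + L\right)}{-19} = \left(-11 + L\right) \left(3 + j\right) \left(- \frac{1}{19}\right) = - \frac{\left(-11 + L\right) \left(3 + j\right)}{19}$)
$\left(E{\left(-16,-14 \right)} + 104\right) \left(-242\right) = \left(\left(\frac{33}{19} - - \frac{48}{19} + \frac{11}{19} \left(-14\right) - \left(- \frac{16}{19}\right) \left(-14\right)\right) + 104\right) \left(-242\right) = \left(\left(\frac{33}{19} + \frac{48}{19} - \frac{154}{19} - \frac{224}{19}\right) + 104\right) \left(-242\right) = \left(- \frac{297}{19} + 104\right) \left(-242\right) = \frac{1679}{19} \left(-242\right) = - \frac{406318}{19}$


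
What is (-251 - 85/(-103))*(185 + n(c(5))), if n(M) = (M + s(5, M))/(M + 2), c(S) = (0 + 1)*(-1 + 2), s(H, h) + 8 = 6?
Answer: -14275472/309 ≈ -46199.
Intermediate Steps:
s(H, h) = -2 (s(H, h) = -8 + 6 = -2)
c(S) = 1 (c(S) = 1*1 = 1)
n(M) = (-2 + M)/(2 + M) (n(M) = (M - 2)/(M + 2) = (-2 + M)/(2 + M))
(-251 - 85/(-103))*(185 + n(c(5))) = (-251 - 85/(-103))*(185 + (-2 + 1)/(2 + 1)) = (-251 - 85*(-1/103))*(185 - 1/3) = (-251 + 85/103)*(185 + (⅓)*(-1)) = -25768*(185 - ⅓)/103 = -25768/103*554/3 = -14275472/309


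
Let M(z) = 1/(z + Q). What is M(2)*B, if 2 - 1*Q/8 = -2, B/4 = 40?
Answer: 80/17 ≈ 4.7059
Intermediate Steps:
B = 160 (B = 4*40 = 160)
Q = 32 (Q = 16 - 8*(-2) = 16 + 16 = 32)
M(z) = 1/(32 + z) (M(z) = 1/(z + 32) = 1/(32 + z))
M(2)*B = 160/(32 + 2) = 160/34 = (1/34)*160 = 80/17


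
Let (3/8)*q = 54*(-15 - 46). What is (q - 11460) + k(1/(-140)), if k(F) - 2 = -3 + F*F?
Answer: -396801999/19600 ≈ -20245.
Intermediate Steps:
k(F) = -1 + F² (k(F) = 2 + (-3 + F*F) = 2 + (-3 + F²) = -1 + F²)
q = -8784 (q = 8*(54*(-15 - 46))/3 = 8*(54*(-61))/3 = (8/3)*(-3294) = -8784)
(q - 11460) + k(1/(-140)) = (-8784 - 11460) + (-1 + (1/(-140))²) = -20244 + (-1 + (-1/140)²) = -20244 + (-1 + 1/19600) = -20244 - 19599/19600 = -396801999/19600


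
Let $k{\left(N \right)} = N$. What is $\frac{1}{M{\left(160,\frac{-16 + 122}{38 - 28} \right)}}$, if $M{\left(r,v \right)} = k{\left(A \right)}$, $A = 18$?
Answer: $\frac{1}{18} \approx 0.055556$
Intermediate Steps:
$M{\left(r,v \right)} = 18$
$\frac{1}{M{\left(160,\frac{-16 + 122}{38 - 28} \right)}} = \frac{1}{18}$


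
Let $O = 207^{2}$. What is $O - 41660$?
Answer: $1189$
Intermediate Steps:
$O = 42849$
$O - 41660 = 42849 - 41660 = 1189$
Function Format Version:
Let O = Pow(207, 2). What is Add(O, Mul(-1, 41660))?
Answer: 1189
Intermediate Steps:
O = 42849
Add(O, Mul(-1, 41660)) = Add(42849, Mul(-1, 41660)) = Add(42849, -41660) = 1189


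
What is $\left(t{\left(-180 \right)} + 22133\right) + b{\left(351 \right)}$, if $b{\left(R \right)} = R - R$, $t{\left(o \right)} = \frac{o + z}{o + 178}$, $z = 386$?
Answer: $22030$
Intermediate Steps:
$t{\left(o \right)} = \frac{386 + o}{178 + o}$ ($t{\left(o \right)} = \frac{o + 386}{o + 178} = \frac{386 + o}{178 + o}$)
$b{\left(R \right)} = 0$
$\left(t{\left(-180 \right)} + 22133\right) + b{\left(351 \right)} = \left(\frac{386 - 180}{178 - 180} + 22133\right) + 0 = \left(\frac{1}{-2} \cdot 206 + 22133\right) + 0 = \left(\left(- \frac{1}{2}\right) 206 + 22133\right) + 0 = \left(-103 + 22133\right) + 0 = 22030 + 0 = 22030$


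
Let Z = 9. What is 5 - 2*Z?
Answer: -13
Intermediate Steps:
5 - 2*Z = 5 - 2*9 = 5 - 18 = -13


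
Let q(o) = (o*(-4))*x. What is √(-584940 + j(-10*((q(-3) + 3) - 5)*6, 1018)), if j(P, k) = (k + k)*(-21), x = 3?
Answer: 12*I*√4359 ≈ 792.27*I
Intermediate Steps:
q(o) = -12*o (q(o) = (o*(-4))*3 = -4*o*3 = -12*o)
j(P, k) = -42*k (j(P, k) = (2*k)*(-21) = -42*k)
√(-584940 + j(-10*((q(-3) + 3) - 5)*6, 1018)) = √(-584940 - 42*1018) = √(-584940 - 42756) = √(-627696) = 12*I*√4359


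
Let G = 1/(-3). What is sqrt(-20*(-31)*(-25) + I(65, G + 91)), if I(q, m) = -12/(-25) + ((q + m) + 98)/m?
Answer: I*sqrt(1791421087)/340 ≈ 124.49*I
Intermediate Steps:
G = -1/3 ≈ -0.33333
I(q, m) = 12/25 + (98 + m + q)/m (I(q, m) = -12*(-1/25) + ((m + q) + 98)/m = 12/25 + (98 + m + q)/m)
sqrt(-20*(-31)*(-25) + I(65, G + 91)) = sqrt(-20*(-31)*(-25) + (98 + 65 + 37*(-1/3 + 91)/25)/(-1/3 + 91)) = sqrt(620*(-25) + (98 + 65 + (37/25)*(272/3))/(272/3)) = sqrt(-15500 + 3*(98 + 65 + 10064/75)/272) = sqrt(-15500 + (3/272)*(22289/75)) = sqrt(-15500 + 22289/6800) = sqrt(-105377711/6800) = I*sqrt(1791421087)/340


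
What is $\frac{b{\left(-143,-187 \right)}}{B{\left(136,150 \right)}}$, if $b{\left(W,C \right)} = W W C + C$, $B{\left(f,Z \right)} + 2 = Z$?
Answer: $- \frac{1912075}{74} \approx -25839.0$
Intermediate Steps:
$B{\left(f,Z \right)} = -2 + Z$
$b{\left(W,C \right)} = C + C W^{2}$ ($b{\left(W,C \right)} = W^{2} C + C = C W^{2} + C = C + C W^{2}$)
$\frac{b{\left(-143,-187 \right)}}{B{\left(136,150 \right)}} = \frac{\left(-187\right) \left(1 + \left(-143\right)^{2}\right)}{-2 + 150} = \frac{\left(-187\right) \left(1 + 20449\right)}{148} = \left(-187\right) 20450 \cdot \frac{1}{148} = \left(-3824150\right) \frac{1}{148} = - \frac{1912075}{74}$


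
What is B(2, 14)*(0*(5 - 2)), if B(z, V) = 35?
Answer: 0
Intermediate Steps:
B(2, 14)*(0*(5 - 2)) = 35*(0*(5 - 2)) = 35*(0*3) = 35*0 = 0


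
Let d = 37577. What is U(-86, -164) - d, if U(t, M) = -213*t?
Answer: -19259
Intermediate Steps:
U(-86, -164) - d = -213*(-86) - 1*37577 = 18318 - 37577 = -19259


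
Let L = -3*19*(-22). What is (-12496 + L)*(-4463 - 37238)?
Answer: 468802642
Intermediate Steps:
L = 1254 (L = -57*(-22) = 1254)
(-12496 + L)*(-4463 - 37238) = (-12496 + 1254)*(-4463 - 37238) = -11242*(-41701) = 468802642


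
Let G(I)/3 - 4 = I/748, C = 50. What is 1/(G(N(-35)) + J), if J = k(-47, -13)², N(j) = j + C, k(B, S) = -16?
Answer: 748/200509 ≈ 0.0037305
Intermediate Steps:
N(j) = 50 + j (N(j) = j + 50 = 50 + j)
J = 256 (J = (-16)² = 256)
G(I) = 12 + 3*I/748 (G(I) = 12 + 3*(I/748) = 12 + 3*I/748)
1/(G(N(-35)) + J) = 1/((12 + 3*(50 - 35)/748) + 256) = 1/((12 + (3/748)*15) + 256) = 1/((12 + 45/748) + 256) = 1/(9021/748 + 256) = 1/(200509/748) = 748/200509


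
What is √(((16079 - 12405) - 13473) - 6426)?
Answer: 5*I*√649 ≈ 127.38*I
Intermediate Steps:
√(((16079 - 12405) - 13473) - 6426) = √((3674 - 13473) - 6426) = √(-9799 - 6426) = √(-16225) = 5*I*√649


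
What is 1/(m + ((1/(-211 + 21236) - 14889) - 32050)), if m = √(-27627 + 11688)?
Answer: -6916471421950/324654600360917517 - 442050625*I*√1771/324654600360917517 ≈ -2.1304e-5 - 5.7301e-8*I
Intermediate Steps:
m = 3*I*√1771 (m = √(-15939) = 3*I*√1771 ≈ 126.25*I)
1/(m + ((1/(-211 + 21236) - 14889) - 32050)) = 1/(3*I*√1771 + ((1/(-211 + 21236) - 14889) - 32050)) = 1/(3*I*√1771 + ((1/21025 - 14889) - 32050)) = 1/(3*I*√1771 + (-313041224/21025 - 32050)) = 1/(3*I*√1771 - 986892474/21025) = 1/(-986892474/21025 + 3*I*√1771)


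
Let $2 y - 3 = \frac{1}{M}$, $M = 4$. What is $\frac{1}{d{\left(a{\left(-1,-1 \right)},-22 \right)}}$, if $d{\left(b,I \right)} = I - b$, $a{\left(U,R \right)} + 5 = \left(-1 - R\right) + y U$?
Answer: $- \frac{8}{123} \approx -0.065041$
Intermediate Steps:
$y = \frac{13}{8}$ ($y = \frac{3}{2} + \frac{1}{2 \cdot 4} = \frac{3}{2} + \frac{1}{2} \cdot \frac{1}{4} = \frac{3}{2} + \frac{1}{8} = \frac{13}{8} \approx 1.625$)
$a{\left(U,R \right)} = -6 - R + \frac{13 U}{8}$ ($a{\left(U,R \right)} = -5 - \left(1 + R - \frac{13 U}{8}\right) = -6 - R + \frac{13 U}{8}$)
$\frac{1}{d{\left(a{\left(-1,-1 \right)},-22 \right)}} = \frac{1}{-22 - \left(-6 - -1 + \frac{13}{8} \left(-1\right)\right)} = \frac{1}{-22 - \left(-6 + 1 - \frac{13}{8}\right)} = \frac{1}{-22 - - \frac{53}{8}} = \frac{1}{-22 + \frac{53}{8}} = \frac{1}{- \frac{123}{8}} = - \frac{8}{123}$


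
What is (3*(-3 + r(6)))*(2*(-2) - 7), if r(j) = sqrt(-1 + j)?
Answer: 99 - 33*sqrt(5) ≈ 25.210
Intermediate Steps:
(3*(-3 + r(6)))*(2*(-2) - 7) = (3*(-3 + sqrt(-1 + 6)))*(2*(-2) - 7) = (3*(-3 + sqrt(5)))*(-4 - 7) = (-9 + 3*sqrt(5))*(-11) = 99 - 33*sqrt(5)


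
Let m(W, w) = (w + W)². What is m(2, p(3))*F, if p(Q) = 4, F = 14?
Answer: 504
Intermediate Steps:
m(W, w) = (W + w)²
m(2, p(3))*F = (2 + 4)²*14 = 6²*14 = 36*14 = 504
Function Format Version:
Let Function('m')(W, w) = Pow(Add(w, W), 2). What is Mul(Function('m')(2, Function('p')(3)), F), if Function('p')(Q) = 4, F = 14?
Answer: 504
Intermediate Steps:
Function('m')(W, w) = Pow(Add(W, w), 2)
Mul(Function('m')(2, Function('p')(3)), F) = Mul(Pow(Add(2, 4), 2), 14) = Mul(Pow(6, 2), 14) = Mul(36, 14) = 504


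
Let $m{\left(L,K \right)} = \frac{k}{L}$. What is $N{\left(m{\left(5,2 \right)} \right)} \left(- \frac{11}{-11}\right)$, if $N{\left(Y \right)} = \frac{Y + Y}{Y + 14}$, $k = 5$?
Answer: $\frac{2}{15} \approx 0.13333$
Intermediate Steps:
$m{\left(L,K \right)} = \frac{5}{L}$
$N{\left(Y \right)} = \frac{2 Y}{14 + Y}$
$N{\left(m{\left(5,2 \right)} \right)} \left(- \frac{11}{-11}\right) = \frac{2 \cdot \frac{5}{5}}{14 + \frac{5}{5}} \left(- \frac{11}{-11}\right) = \frac{2 \cdot 5 \cdot \frac{1}{5}}{14 + 5 \cdot \frac{1}{5}} \left(\left(-11\right) \left(- \frac{1}{11}\right)\right) = 2 \cdot 1 \frac{1}{14 + 1} \cdot 1 = 2 \cdot 1 \cdot \frac{1}{15} \cdot 1 = \frac{2}{15} \cdot 1 = \frac{2}{15}$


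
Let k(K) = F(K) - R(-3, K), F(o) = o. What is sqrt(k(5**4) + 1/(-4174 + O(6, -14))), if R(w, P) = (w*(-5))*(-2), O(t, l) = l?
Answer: sqrt(2872066533)/2094 ≈ 25.593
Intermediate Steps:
R(w, P) = 10*w (R(w, P) = -5*w*(-2) = 10*w)
k(K) = 30 + K (k(K) = K - 10*(-3) = K - 1*(-30) = K + 30 = 30 + K)
sqrt(k(5**4) + 1/(-4174 + O(6, -14))) = sqrt((30 + 5**4) + 1/(-4174 - 14)) = sqrt((30 + 625) + 1/(-4188)) = sqrt(655 - 1/4188) = sqrt(2743139/4188) = sqrt(2872066533)/2094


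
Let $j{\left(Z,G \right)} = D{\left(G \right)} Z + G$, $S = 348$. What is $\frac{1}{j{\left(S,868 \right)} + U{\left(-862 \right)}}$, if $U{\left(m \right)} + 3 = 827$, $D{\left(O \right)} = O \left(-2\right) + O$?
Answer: $- \frac{1}{300372} \approx -3.3292 \cdot 10^{-6}$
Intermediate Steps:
$D{\left(O \right)} = - O$ ($D{\left(O \right)} = - 2 O + O = - O$)
$U{\left(m \right)} = 824$ ($U{\left(m \right)} = -3 + 827 = 824$)
$j{\left(Z,G \right)} = G - G Z$ ($j{\left(Z,G \right)} = - G Z + G = G - G Z$)
$\frac{1}{j{\left(S,868 \right)} + U{\left(-862 \right)}} = \frac{1}{868 \left(1 - 348\right) + 824} = \frac{1}{868 \left(-347\right) + 824} = \frac{1}{-301196 + 824} = \frac{1}{-300372} = - \frac{1}{300372}$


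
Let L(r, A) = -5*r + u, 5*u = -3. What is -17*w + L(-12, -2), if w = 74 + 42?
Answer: -9563/5 ≈ -1912.6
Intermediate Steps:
w = 116
u = -⅗ (u = (⅕)*(-3) = -⅗ ≈ -0.60000)
L(r, A) = -⅗ - 5*r (L(r, A) = -5*r - ⅗ = -⅗ - 5*r)
-17*w + L(-12, -2) = -17*116 + (-⅗ - 5*(-12)) = -1972 + (-⅗ + 60) = -1972 + 297/5 = -9563/5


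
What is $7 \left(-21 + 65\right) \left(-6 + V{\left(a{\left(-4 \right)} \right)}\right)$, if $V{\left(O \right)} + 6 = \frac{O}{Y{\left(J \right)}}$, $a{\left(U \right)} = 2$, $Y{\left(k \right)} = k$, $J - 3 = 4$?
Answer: $-3608$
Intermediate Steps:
$J = 7$ ($J = 3 + 4 = 7$)
$V{\left(O \right)} = -6 + \frac{O}{7}$
$7 \left(-21 + 65\right) \left(-6 + V{\left(a{\left(-4 \right)} \right)}\right) = 7 \left(-21 + 65\right) \left(-6 + \left(-6 + \frac{1}{7} \cdot 2\right)\right) = 7 \cdot 44 \left(-6 + \left(-6 + \frac{2}{7}\right)\right) = 7 \cdot 44 \left(-6 - \frac{40}{7}\right) = 7 \cdot 44 \left(- \frac{82}{7}\right) = 7 \left(- \frac{3608}{7}\right) = -3608$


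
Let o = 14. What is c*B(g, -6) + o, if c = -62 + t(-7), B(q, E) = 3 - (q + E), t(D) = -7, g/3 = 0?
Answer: -607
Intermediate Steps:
g = 0 (g = 3*0 = 0)
B(q, E) = 3 - E - q (B(q, E) = 3 - (E + q) = 3 + (-E - q) = 3 - E - q)
c = -69 (c = -62 - 7 = -69)
c*B(g, -6) + o = -69*(3 - 1*(-6) - 1*0) + 14 = -69*(3 + 6 + 0) + 14 = -69*9 + 14 = -621 + 14 = -607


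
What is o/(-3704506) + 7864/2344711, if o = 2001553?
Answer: -4663931100999/8685995967766 ≈ -0.53695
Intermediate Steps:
o/(-3704506) + 7864/2344711 = 2001553/(-3704506) + 7864/2344711 = 2001553*(-1/3704506) + 7864*(1/2344711) = -2001553/3704506 + 7864/2344711 = -4663931100999/8685995967766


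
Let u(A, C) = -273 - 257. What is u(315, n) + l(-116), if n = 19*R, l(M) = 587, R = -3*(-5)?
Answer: 57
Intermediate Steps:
R = 15
n = 285 (n = 19*15 = 285)
u(A, C) = -530
u(315, n) + l(-116) = -530 + 587 = 57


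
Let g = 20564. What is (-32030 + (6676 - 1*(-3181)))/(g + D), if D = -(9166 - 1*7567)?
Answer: -22173/18965 ≈ -1.1692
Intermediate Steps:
D = -1599 (D = -(9166 - 7567) = -1*1599 = -1599)
(-32030 + (6676 - 1*(-3181)))/(g + D) = (-32030 + (6676 - 1*(-3181)))/(20564 - 1599) = (-32030 + (6676 + 3181))/18965 = (-32030 + 9857)*(1/18965) = -22173*1/18965 = -22173/18965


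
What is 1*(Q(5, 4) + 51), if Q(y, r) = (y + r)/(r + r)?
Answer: 417/8 ≈ 52.125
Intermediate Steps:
Q(y, r) = (r + y)/(2*r) (Q(y, r) = (r + y)/((2*r)) = (r + y)*(1/(2*r)) = (r + y)/(2*r))
1*(Q(5, 4) + 51) = 1*((1/2)*(4 + 5)/4 + 51) = 1*((1/2)*(1/4)*9 + 51) = 1*(9/8 + 51) = 1*(417/8) = 417/8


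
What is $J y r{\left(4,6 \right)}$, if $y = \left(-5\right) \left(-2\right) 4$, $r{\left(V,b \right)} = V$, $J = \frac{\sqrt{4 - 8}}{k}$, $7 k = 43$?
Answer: $\frac{2240 i}{43} \approx 52.093 i$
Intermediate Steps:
$k = \frac{43}{7}$ ($k = \frac{1}{7} \cdot 43 = \frac{43}{7} \approx 6.1429$)
$J = \frac{14 i}{43}$ ($J = \frac{\sqrt{4 - 8}}{\frac{43}{7}} = \sqrt{-4} \cdot \frac{7}{43} = 2 i \frac{7}{43} = \frac{14 i}{43} \approx 0.32558 i$)
$y = 40$ ($y = 10 \cdot 4 = 40$)
$J y r{\left(4,6 \right)} = \frac{14 i}{43} \cdot 40 \cdot 4 = \frac{560 i}{43} \cdot 4 = \frac{2240 i}{43}$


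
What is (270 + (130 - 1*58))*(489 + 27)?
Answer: 176472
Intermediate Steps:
(270 + (130 - 1*58))*(489 + 27) = (270 + (130 - 58))*516 = (270 + 72)*516 = 342*516 = 176472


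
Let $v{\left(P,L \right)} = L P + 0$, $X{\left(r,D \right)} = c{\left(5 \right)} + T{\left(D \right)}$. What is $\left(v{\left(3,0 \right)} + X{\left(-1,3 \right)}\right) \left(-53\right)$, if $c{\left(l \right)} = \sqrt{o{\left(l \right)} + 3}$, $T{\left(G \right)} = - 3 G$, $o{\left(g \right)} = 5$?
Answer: $477 - 106 \sqrt{2} \approx 327.09$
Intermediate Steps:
$c{\left(l \right)} = 2 \sqrt{2}$ ($c{\left(l \right)} = \sqrt{5 + 3} = \sqrt{8} = 2 \sqrt{2}$)
$X{\left(r,D \right)} = - 3 D + 2 \sqrt{2}$ ($X{\left(r,D \right)} = 2 \sqrt{2} - 3 D = - 3 D + 2 \sqrt{2}$)
$v{\left(P,L \right)} = L P$
$\left(v{\left(3,0 \right)} + X{\left(-1,3 \right)}\right) \left(-53\right) = \left(0 \cdot 3 + \left(\left(-3\right) 3 + 2 \sqrt{2}\right)\right) \left(-53\right) = \left(0 - \left(9 - 2 \sqrt{2}\right)\right) \left(-53\right) = \left(-9 + 2 \sqrt{2}\right) \left(-53\right) = 477 - 106 \sqrt{2}$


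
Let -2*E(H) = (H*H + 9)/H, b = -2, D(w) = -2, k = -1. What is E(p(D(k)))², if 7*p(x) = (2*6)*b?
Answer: 114921/12544 ≈ 9.1614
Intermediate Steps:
p(x) = -24/7 (p(x) = ((2*6)*(-2))/7 = (12*(-2))/7 = (⅐)*(-24) = -24/7)
E(H) = -(9 + H²)/(2*H) (E(H) = -(H*H + 9)/(2*H) = -(H² + 9)/(2*H) = -(9 + H²)/(2*H))
E(p(D(k)))² = ((-9 - (-24/7)²)/(2*(-24/7)))² = ((½)*(-7/24)*(-9 - 1*576/49))² = ((½)*(-7/24)*(-9 - 576/49))² = ((½)*(-7/24)*(-1017/49))² = (339/112)² = 114921/12544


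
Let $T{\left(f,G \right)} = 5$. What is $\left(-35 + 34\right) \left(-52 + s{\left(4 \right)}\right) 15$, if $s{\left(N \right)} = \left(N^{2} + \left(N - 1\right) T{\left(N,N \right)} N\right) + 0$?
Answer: $-360$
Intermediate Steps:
$s{\left(N \right)} = N^{2} + N \left(-5 + 5 N\right)$ ($s{\left(N \right)} = \left(N^{2} + \left(N - 1\right) 5 N\right) + 0 = \left(N^{2} + \left(-1 + N\right) 5 N\right) + 0 = \left(N^{2} + \left(-5 + 5 N\right) N\right) + 0 = \left(N^{2} + N \left(-5 + 5 N\right)\right) + 0 = N^{2} + N \left(-5 + 5 N\right)$)
$\left(-35 + 34\right) \left(-52 + s{\left(4 \right)}\right) 15 = \left(-35 + 34\right) \left(-52 + 4 \left(-5 + 6 \cdot 4\right)\right) 15 = - \left(-52 + 4 \left(-5 + 24\right)\right) 15 = - \left(-52 + 4 \cdot 19\right) 15 = - \left(-52 + 76\right) 15 = - 24 \cdot 15 = \left(-1\right) 360 = -360$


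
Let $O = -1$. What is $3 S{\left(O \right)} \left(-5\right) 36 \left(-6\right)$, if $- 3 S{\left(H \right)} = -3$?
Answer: $3240$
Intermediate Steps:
$S{\left(H \right)} = 1$ ($S{\left(H \right)} = \left(- \frac{1}{3}\right) \left(-3\right) = 1$)
$3 S{\left(O \right)} \left(-5\right) 36 \left(-6\right) = 3 \cdot 1 \left(-5\right) 36 \left(-6\right) = 3 \left(-5\right) 36 \left(-6\right) = \left(-15\right) 36 \left(-6\right) = \left(-540\right) \left(-6\right) = 3240$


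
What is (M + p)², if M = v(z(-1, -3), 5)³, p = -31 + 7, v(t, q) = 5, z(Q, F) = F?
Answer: 10201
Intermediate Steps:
p = -24
M = 125 (M = 5³ = 125)
(M + p)² = (125 - 24)² = 101² = 10201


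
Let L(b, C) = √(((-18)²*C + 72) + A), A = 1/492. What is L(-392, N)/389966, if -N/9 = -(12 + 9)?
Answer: √3710115051/95931636 ≈ 0.00063494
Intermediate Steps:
A = 1/492 ≈ 0.0020325
N = 189 (N = -(-9)*(12 + 9) = -(-9)*21 = -9*(-21) = 189)
L(b, C) = √(35425/492 + 324*C) (L(b, C) = √(((-18)²*C + 72) + 1/492) = √((324*C + 72) + 1/492) = √((72 + 324*C) + 1/492) = √(35425/492 + 324*C))
L(-392, N)/389966 = (√(4357275 + 19607184*189)/246)/389966 = (√(4357275 + 3705757776)/246)*(1/389966) = (√3710115051/246)*(1/389966) = √3710115051/95931636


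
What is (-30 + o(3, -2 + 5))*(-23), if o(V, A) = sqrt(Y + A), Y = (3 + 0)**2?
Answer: 690 - 46*sqrt(3) ≈ 610.33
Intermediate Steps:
Y = 9 (Y = 3**2 = 9)
o(V, A) = sqrt(9 + A)
(-30 + o(3, -2 + 5))*(-23) = (-30 + sqrt(9 + (-2 + 5)))*(-23) = (-30 + sqrt(9 + 3))*(-23) = (-30 + sqrt(12))*(-23) = (-30 + 2*sqrt(3))*(-23) = 690 - 46*sqrt(3)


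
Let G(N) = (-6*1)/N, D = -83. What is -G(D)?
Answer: -6/83 ≈ -0.072289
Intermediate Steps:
G(N) = -6/N
-G(D) = -(-6)/(-83) = -(-6)*(-1)/83 = -1*6/83 = -6/83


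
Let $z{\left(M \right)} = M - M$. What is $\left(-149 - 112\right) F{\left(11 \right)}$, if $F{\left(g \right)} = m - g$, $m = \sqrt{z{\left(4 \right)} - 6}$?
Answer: $2871 - 261 i \sqrt{6} \approx 2871.0 - 639.32 i$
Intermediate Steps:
$z{\left(M \right)} = 0$
$m = i \sqrt{6}$ ($m = \sqrt{0 - 6} = \sqrt{-6} = i \sqrt{6} \approx 2.4495 i$)
$F{\left(g \right)} = - g + i \sqrt{6}$ ($F{\left(g \right)} = i \sqrt{6} - g = - g + i \sqrt{6}$)
$\left(-149 - 112\right) F{\left(11 \right)} = \left(-149 - 112\right) \left(\left(-1\right) 11 + i \sqrt{6}\right) = - 261 \left(-11 + i \sqrt{6}\right) = 2871 - 261 i \sqrt{6}$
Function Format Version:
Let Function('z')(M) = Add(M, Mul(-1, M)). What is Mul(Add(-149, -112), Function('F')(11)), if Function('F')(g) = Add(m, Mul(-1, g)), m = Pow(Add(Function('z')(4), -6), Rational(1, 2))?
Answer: Add(2871, Mul(-261, I, Pow(6, Rational(1, 2)))) ≈ Add(2871.0, Mul(-639.32, I))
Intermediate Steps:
Function('z')(M) = 0
m = Mul(I, Pow(6, Rational(1, 2))) (m = Pow(Add(0, -6), Rational(1, 2)) = Pow(-6, Rational(1, 2)) = Mul(I, Pow(6, Rational(1, 2))) ≈ Mul(2.4495, I))
Function('F')(g) = Add(Mul(-1, g), Mul(I, Pow(6, Rational(1, 2)))) (Function('F')(g) = Add(Mul(I, Pow(6, Rational(1, 2))), Mul(-1, g)) = Add(Mul(-1, g), Mul(I, Pow(6, Rational(1, 2)))))
Mul(Add(-149, -112), Function('F')(11)) = Mul(Add(-149, -112), Add(Mul(-1, 11), Mul(I, Pow(6, Rational(1, 2))))) = Mul(-261, Add(-11, Mul(I, Pow(6, Rational(1, 2))))) = Add(2871, Mul(-261, I, Pow(6, Rational(1, 2))))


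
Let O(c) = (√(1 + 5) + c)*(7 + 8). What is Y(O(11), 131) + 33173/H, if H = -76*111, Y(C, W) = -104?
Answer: -910517/8436 ≈ -107.93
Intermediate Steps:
O(c) = 15*c + 15*√6 (O(c) = (√6 + c)*15 = (c + √6)*15 = 15*c + 15*√6)
H = -8436
Y(O(11), 131) + 33173/H = -104 + 33173/(-8436) = -104 + 33173*(-1/8436) = -104 - 33173/8436 = -910517/8436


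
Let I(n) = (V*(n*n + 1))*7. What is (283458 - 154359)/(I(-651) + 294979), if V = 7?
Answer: 129099/21061277 ≈ 0.0061297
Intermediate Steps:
I(n) = 49 + 49*n² (I(n) = (7*(n*n + 1))*7 = (7*(n² + 1))*7 = (7*(1 + n²))*7 = (7 + 7*n²)*7 = 49 + 49*n²)
(283458 - 154359)/(I(-651) + 294979) = (283458 - 154359)/((49 + 49*(-651)²) + 294979) = 129099/((49 + 49*423801) + 294979) = 129099/((49 + 20766249) + 294979) = 129099/(20766298 + 294979) = 129099/21061277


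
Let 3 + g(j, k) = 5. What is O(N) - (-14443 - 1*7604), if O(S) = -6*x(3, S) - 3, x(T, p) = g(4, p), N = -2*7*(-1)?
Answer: 22032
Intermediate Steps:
N = 14 (N = -14*(-1) = 14)
g(j, k) = 2 (g(j, k) = -3 + 5 = 2)
x(T, p) = 2
O(S) = -15 (O(S) = -6*2 - 3 = -12 - 3 = -15)
O(N) - (-14443 - 1*7604) = -15 - (-14443 - 1*7604) = -15 - (-14443 - 7604) = -15 - 1*(-22047) = -15 + 22047 = 22032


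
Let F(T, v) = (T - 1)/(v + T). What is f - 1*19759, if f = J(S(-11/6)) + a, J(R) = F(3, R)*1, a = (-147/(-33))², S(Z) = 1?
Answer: -4776755/242 ≈ -19739.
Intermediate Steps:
a = 2401/121 (a = (-147*(-1/33))² = (49/11)² = 2401/121 ≈ 19.843)
F(T, v) = (-1 + T)/(T + v)
J(R) = 2/(3 + R) (J(R) = ((-1 + 3)/(3 + R))*1 = (2/(3 + R))*1 = 2/(3 + R))
f = 4923/242 (f = 2/(3 + 1) + 2401/121 = 2/4 + 2401/121 = 2*(¼) + 2401/121 = ½ + 2401/121 = 4923/242 ≈ 20.343)
f - 1*19759 = 4923/242 - 1*19759 = 4923/242 - 19759 = -4776755/242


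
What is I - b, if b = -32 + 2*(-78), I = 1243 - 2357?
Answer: -926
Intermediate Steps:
I = -1114
b = -188 (b = -32 - 156 = -188)
I - b = -1114 - 1*(-188) = -1114 + 188 = -926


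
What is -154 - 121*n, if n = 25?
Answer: -3179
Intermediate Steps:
-154 - 121*n = -154 - 121*25 = -154 - 3025 = -3179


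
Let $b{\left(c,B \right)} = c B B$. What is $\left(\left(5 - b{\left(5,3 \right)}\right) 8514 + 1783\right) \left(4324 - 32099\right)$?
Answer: $9409531175$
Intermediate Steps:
$b{\left(c,B \right)} = c B^{2}$ ($b{\left(c,B \right)} = B c B = c B^{2}$)
$\left(\left(5 - b{\left(5,3 \right)}\right) 8514 + 1783\right) \left(4324 - 32099\right) = \left(\left(5 - 5 \cdot 3^{2}\right) 8514 + 1783\right) \left(4324 - 32099\right) = \left(\left(5 - 5 \cdot 9\right) 8514 + 1783\right) \left(-27775\right) = \left(\left(5 - 45\right) 8514 + 1783\right) \left(-27775\right) = \left(\left(-40\right) 8514 + 1783\right) \left(-27775\right) = \left(-340560 + 1783\right) \left(-27775\right) = \left(-338777\right) \left(-27775\right) = 9409531175$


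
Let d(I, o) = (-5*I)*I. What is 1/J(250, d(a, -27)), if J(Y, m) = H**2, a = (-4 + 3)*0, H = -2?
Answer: 1/4 ≈ 0.25000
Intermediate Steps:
a = 0 (a = -1*0 = 0)
d(I, o) = -5*I**2
J(Y, m) = 4 (J(Y, m) = (-2)**2 = 4)
1/J(250, d(a, -27)) = 1/4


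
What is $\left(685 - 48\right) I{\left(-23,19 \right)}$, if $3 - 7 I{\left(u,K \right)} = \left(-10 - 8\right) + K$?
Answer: $182$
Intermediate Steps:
$I{\left(u,K \right)} = 3 - \frac{K}{7}$ ($I{\left(u,K \right)} = \frac{3}{7} - \frac{\left(-10 - 8\right) + K}{7} = \frac{3}{7} - \frac{-18 + K}{7} = \frac{3}{7} - \left(- \frac{18}{7} + \frac{K}{7}\right) = 3 - \frac{K}{7}$)
$\left(685 - 48\right) I{\left(-23,19 \right)} = \left(685 - 48\right) \left(3 - \frac{19}{7}\right) = 637 \left(3 - \frac{19}{7}\right) = 637 \cdot \frac{2}{7} = 182$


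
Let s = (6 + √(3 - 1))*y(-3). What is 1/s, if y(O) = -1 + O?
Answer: -3/68 + √2/136 ≈ -0.033719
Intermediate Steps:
s = -24 - 4*√2 (s = (6 + √(3 - 1))*(-1 - 3) = (6 + √2)*(-4) = -24 - 4*√2 ≈ -29.657)
1/s = 1/(-24 - 4*√2)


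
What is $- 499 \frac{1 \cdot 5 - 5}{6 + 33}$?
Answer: $0$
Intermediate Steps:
$- 499 \frac{1 \cdot 5 - 5}{6 + 33} = - 499 \frac{5 - 5}{39} = - 499 \cdot 0 \cdot \frac{1}{39} = \left(-499\right) 0 = 0$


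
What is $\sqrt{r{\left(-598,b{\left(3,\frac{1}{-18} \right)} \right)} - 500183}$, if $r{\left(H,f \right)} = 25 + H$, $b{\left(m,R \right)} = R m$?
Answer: $2 i \sqrt{125189} \approx 707.64 i$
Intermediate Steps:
$\sqrt{r{\left(-598,b{\left(3,\frac{1}{-18} \right)} \right)} - 500183} = \sqrt{\left(25 - 598\right) - 500183} = \sqrt{-573 - 500183} = \sqrt{-500756} = 2 i \sqrt{125189}$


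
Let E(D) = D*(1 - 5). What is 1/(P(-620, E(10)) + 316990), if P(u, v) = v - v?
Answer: 1/316990 ≈ 3.1547e-6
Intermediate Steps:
E(D) = -4*D (E(D) = D*(-4) = -4*D)
P(u, v) = 0
1/(P(-620, E(10)) + 316990) = 1/(0 + 316990) = 1/316990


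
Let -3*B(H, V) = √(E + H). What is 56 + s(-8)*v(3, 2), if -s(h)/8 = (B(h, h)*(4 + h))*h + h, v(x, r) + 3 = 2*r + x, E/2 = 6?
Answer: 2984/3 ≈ 994.67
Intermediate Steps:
E = 12 (E = 2*6 = 12)
B(H, V) = -√(12 + H)/3
v(x, r) = -3 + x + 2*r (v(x, r) = -3 + (2*r + x) = -3 + (x + 2*r) = -3 + x + 2*r)
s(h) = -8*h + 8*h*√(12 + h)*(4 + h)/3 (s(h) = -8*(((-√(12 + h)/3)*(4 + h))*h + h) = -8*((-√(12 + h)*(4 + h)/3)*h + h) = -8*(-h*√(12 + h)*(4 + h)/3 + h) = -8*(h - h*√(12 + h)*(4 + h)/3) = -8*h + 8*h*√(12 + h)*(4 + h)/3)
56 + s(-8)*v(3, 2) = 56 + ((8/3)*(-8)*(-3 + 4*√(12 - 8) - 8*√(12 - 8)))*(-3 + 3 + 2*2) = 56 + ((8/3)*(-8)*(-3 + 4*√4 - 8*√4))*(-3 + 3 + 4) = 56 + ((8/3)*(-8)*(-3 + 4*2 - 8*2))*4 = 56 + ((8/3)*(-8)*(-3 + 8 - 16))*4 = 56 + ((8/3)*(-8)*(-11))*4 = 56 + (704/3)*4 = 56 + 2816/3 = 2984/3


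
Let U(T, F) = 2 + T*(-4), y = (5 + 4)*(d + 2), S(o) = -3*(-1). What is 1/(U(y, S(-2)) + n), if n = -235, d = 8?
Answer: -1/593 ≈ -0.0016863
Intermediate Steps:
S(o) = 3
y = 90 (y = (5 + 4)*(8 + 2) = 9*10 = 90)
U(T, F) = 2 - 4*T
1/(U(y, S(-2)) + n) = 1/((2 - 4*90) - 235) = 1/((2 - 360) - 235) = 1/(-358 - 235) = 1/(-593) = -1/593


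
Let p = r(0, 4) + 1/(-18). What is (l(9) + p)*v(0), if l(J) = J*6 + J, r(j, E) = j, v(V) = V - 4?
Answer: -2266/9 ≈ -251.78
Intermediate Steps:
v(V) = -4 + V
p = -1/18 (p = 0 + 1/(-18) = 0 - 1/18 = -1/18 ≈ -0.055556)
l(J) = 7*J (l(J) = 6*J + J = 7*J)
(l(9) + p)*v(0) = (7*9 - 1/18)*(-4 + 0) = (63 - 1/18)*(-4) = (1133/18)*(-4) = -2266/9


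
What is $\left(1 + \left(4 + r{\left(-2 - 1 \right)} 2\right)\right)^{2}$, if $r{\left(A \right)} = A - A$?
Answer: $25$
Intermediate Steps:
$r{\left(A \right)} = 0$
$\left(1 + \left(4 + r{\left(-2 - 1 \right)} 2\right)\right)^{2} = \left(1 + \left(4 + 0 \cdot 2\right)\right)^{2} = \left(1 + \left(4 + 0\right)\right)^{2} = \left(1 + 4\right)^{2} = 5^{2} = 25$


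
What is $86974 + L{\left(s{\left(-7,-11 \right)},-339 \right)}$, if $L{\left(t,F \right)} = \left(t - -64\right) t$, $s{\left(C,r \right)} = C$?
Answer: $86575$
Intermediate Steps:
$L{\left(t,F \right)} = t \left(64 + t\right)$ ($L{\left(t,F \right)} = \left(t + 64\right) t = \left(64 + t\right) t = t \left(64 + t\right)$)
$86974 + L{\left(s{\left(-7,-11 \right)},-339 \right)} = 86974 - 7 \left(64 - 7\right) = 86974 - 399 = 86575$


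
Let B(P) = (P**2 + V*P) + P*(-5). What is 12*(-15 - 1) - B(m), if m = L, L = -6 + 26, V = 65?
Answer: -1792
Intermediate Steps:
L = 20
m = 20
B(P) = P**2 + 60*P (B(P) = (P**2 + 65*P) + P*(-5) = (P**2 + 65*P) - 5*P = P**2 + 60*P)
12*(-15 - 1) - B(m) = 12*(-15 - 1) - 20*(60 + 20) = 12*(-16) - 20*80 = -192 - 1*1600 = -192 - 1600 = -1792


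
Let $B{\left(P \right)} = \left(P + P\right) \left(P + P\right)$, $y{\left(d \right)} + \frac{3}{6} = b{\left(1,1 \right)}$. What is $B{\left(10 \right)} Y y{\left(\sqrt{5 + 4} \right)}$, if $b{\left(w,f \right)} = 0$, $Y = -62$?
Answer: $12400$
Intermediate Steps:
$y{\left(d \right)} = - \frac{1}{2}$ ($y{\left(d \right)} = - \frac{1}{2} + 0 = - \frac{1}{2}$)
$B{\left(P \right)} = 4 P^{2}$ ($B{\left(P \right)} = 2 P 2 P = 4 P^{2}$)
$B{\left(10 \right)} Y y{\left(\sqrt{5 + 4} \right)} = 4 \cdot 10^{2} \left(-62\right) \left(- \frac{1}{2}\right) = 4 \cdot 100 \left(-62\right) \left(- \frac{1}{2}\right) = 400 \left(-62\right) \left(- \frac{1}{2}\right) = \left(-24800\right) \left(- \frac{1}{2}\right) = 12400$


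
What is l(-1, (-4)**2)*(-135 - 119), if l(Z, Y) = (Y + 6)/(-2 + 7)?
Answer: -5588/5 ≈ -1117.6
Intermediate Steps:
l(Z, Y) = 6/5 + Y/5 (l(Z, Y) = (6 + Y)/5 = (6 + Y)*(1/5) = 6/5 + Y/5)
l(-1, (-4)**2)*(-135 - 119) = (6/5 + (1/5)*(-4)**2)*(-135 - 119) = (6/5 + (1/5)*16)*(-254) = (6/5 + 16/5)*(-254) = (22/5)*(-254) = -5588/5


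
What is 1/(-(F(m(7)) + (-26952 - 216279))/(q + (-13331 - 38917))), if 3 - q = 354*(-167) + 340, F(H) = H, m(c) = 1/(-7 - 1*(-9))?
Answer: 13066/486461 ≈ 0.026859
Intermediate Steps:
m(c) = 1/2 (m(c) = 1/(-7 + 9) = 1/2)
q = 58781 (q = 3 - (354*(-167) + 340) = 3 - (-59118 + 340) = 3 - 1*(-58778) = 3 + 58778 = 58781)
1/(-(F(m(7)) + (-26952 - 216279))/(q + (-13331 - 38917))) = 1/(-(1/2 + (-26952 - 216279))/(58781 + (-13331 - 38917))) = 1/(-(1/2 - 243231)/(58781 - 52248)) = 1/(-(-486461)/(2*6533)) = 1/(-1*(-486461/13066)) = 1/(486461/13066) = 13066/486461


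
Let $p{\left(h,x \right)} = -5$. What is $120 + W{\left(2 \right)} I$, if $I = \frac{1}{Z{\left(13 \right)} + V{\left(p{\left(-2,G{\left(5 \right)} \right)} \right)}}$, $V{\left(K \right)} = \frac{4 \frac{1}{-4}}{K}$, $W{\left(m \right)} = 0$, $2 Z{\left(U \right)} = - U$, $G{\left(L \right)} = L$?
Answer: $120$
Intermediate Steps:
$Z{\left(U \right)} = - \frac{U}{2}$ ($Z{\left(U \right)} = \frac{\left(-1\right) U}{2} = - \frac{U}{2}$)
$V{\left(K \right)} = - \frac{1}{K}$ ($V{\left(K \right)} = \frac{4 \left(- \frac{1}{4}\right)}{K} = - \frac{1}{K}$)
$I = - \frac{10}{63}$ ($I = \frac{1}{\left(- \frac{1}{2}\right) 13 - \frac{1}{-5}} = \frac{1}{- \frac{13}{2} - - \frac{1}{5}} = \frac{1}{- \frac{13}{2} + \frac{1}{5}} = \frac{1}{- \frac{63}{10}} = - \frac{10}{63} \approx -0.15873$)
$120 + W{\left(2 \right)} I = 120 + 0 \left(- \frac{10}{63}\right) = 120 + 0 = 120$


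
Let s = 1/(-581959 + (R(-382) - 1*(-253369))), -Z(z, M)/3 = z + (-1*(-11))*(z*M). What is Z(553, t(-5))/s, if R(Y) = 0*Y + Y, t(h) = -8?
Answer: -47481515676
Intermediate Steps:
R(Y) = Y (R(Y) = 0 + Y = Y)
Z(z, M) = -3*z - 33*M*z (Z(z, M) = -3*(z + (-1*(-11))*(z*M)) = -3*(z + 11*(M*z)) = -3*(z + 11*M*z) = -3*z - 33*M*z)
s = -1/328972 (s = 1/(-581959 + (-382 - 1*(-253369))) = 1/(-581959 + (-382 + 253369)) = 1/(-581959 + 252987) = 1/(-328972) = -1/328972 ≈ -3.0398e-6)
Z(553, t(-5))/s = (-3*553*(1 + 11*(-8)))/(-1/328972) = -3*553*(1 - 88)*(-328972) = -3*553*(-87)*(-328972) = 144333*(-328972) = -47481515676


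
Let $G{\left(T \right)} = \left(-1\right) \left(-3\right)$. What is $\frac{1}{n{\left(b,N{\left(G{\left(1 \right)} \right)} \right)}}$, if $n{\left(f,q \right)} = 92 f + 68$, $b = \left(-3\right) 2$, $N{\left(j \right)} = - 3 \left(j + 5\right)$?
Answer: $- \frac{1}{484} \approx -0.0020661$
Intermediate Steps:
$G{\left(T \right)} = 3$
$N{\left(j \right)} = -15 - 3 j$ ($N{\left(j \right)} = - 3 \left(5 + j\right) = -15 - 3 j$)
$b = -6$
$n{\left(f,q \right)} = 68 + 92 f$
$\frac{1}{n{\left(b,N{\left(G{\left(1 \right)} \right)} \right)}} = \frac{1}{68 + 92 \left(-6\right)} = \frac{1}{68 - 552} = \frac{1}{-484} = - \frac{1}{484}$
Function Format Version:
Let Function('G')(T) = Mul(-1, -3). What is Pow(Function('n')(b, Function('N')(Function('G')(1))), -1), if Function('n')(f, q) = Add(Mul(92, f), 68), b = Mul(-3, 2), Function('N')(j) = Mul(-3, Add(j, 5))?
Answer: Rational(-1, 484) ≈ -0.0020661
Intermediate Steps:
Function('G')(T) = 3
Function('N')(j) = Add(-15, Mul(-3, j)) (Function('N')(j) = Mul(-3, Add(5, j)) = Add(-15, Mul(-3, j)))
b = -6
Function('n')(f, q) = Add(68, Mul(92, f))
Pow(Function('n')(b, Function('N')(Function('G')(1))), -1) = Pow(Add(68, Mul(92, -6)), -1) = Pow(Add(68, -552), -1) = Pow(-484, -1) = Rational(-1, 484)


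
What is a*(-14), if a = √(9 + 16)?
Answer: -70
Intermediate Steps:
a = 5 (a = √25 = 5)
a*(-14) = 5*(-14) = -70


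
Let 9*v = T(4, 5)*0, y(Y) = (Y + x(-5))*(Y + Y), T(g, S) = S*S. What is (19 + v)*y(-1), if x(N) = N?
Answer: 228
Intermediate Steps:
T(g, S) = S**2
y(Y) = 2*Y*(-5 + Y) (y(Y) = (Y - 5)*(Y + Y) = (-5 + Y)*(2*Y) = 2*Y*(-5 + Y))
v = 0 (v = (5**2*0)/9 = (25*0)/9 = (1/9)*0 = 0)
(19 + v)*y(-1) = (19 + 0)*(2*(-1)*(-5 - 1)) = 19*(2*(-1)*(-6)) = 19*12 = 228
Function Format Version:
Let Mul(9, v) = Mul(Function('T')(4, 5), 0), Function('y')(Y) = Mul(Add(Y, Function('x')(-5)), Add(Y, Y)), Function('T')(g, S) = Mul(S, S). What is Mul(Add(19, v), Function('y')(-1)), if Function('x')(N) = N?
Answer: 228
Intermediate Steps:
Function('T')(g, S) = Pow(S, 2)
Function('y')(Y) = Mul(2, Y, Add(-5, Y)) (Function('y')(Y) = Mul(Add(Y, -5), Add(Y, Y)) = Mul(Add(-5, Y), Mul(2, Y)) = Mul(2, Y, Add(-5, Y)))
v = 0 (v = Mul(Rational(1, 9), Mul(Pow(5, 2), 0)) = Mul(Rational(1, 9), Mul(25, 0)) = Mul(Rational(1, 9), 0) = 0)
Mul(Add(19, v), Function('y')(-1)) = Mul(Add(19, 0), Mul(2, -1, Add(-5, -1))) = Mul(19, Mul(2, -1, -6)) = Mul(19, 12) = 228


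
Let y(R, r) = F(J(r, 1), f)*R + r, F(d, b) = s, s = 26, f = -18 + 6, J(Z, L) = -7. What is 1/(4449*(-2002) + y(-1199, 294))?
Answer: -1/8937778 ≈ -1.1188e-7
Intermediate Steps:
f = -12
F(d, b) = 26
y(R, r) = r + 26*R (y(R, r) = 26*R + r = r + 26*R)
1/(4449*(-2002) + y(-1199, 294)) = 1/(4449*(-2002) + (294 + 26*(-1199))) = 1/(-8906898 + (294 - 31174)) = 1/(-8906898 - 30880) = 1/(-8937778) = -1/8937778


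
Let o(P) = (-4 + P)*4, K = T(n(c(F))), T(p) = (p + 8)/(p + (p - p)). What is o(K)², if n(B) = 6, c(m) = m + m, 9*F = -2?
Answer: 400/9 ≈ 44.444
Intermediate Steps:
F = -2/9 (F = (⅑)*(-2) = -2/9 ≈ -0.22222)
c(m) = 2*m
T(p) = (8 + p)/p (T(p) = (8 + p)/(p + 0) = (8 + p)/p)
K = 7/3 (K = (8 + 6)/6 = (⅙)*14 = 7/3 ≈ 2.3333)
o(P) = -16 + 4*P
o(K)² = (-16 + 4*(7/3))² = (-16 + 28/3)² = (-20/3)² = 400/9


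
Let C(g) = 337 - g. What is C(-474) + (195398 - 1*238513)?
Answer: -42304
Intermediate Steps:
C(-474) + (195398 - 1*238513) = (337 - 1*(-474)) + (195398 - 1*238513) = (337 + 474) + (195398 - 238513) = 811 - 43115 = -42304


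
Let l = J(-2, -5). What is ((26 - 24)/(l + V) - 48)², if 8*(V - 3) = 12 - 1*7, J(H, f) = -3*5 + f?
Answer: 39740416/17161 ≈ 2315.7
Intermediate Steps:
J(H, f) = -15 + f
V = 29/8 (V = 3 + (12 - 1*7)/8 = 3 + (12 - 7)/8 = 3 + (⅛)*5 = 3 + 5/8 = 29/8 ≈ 3.6250)
l = -20 (l = -15 - 5 = -20)
((26 - 24)/(l + V) - 48)² = ((26 - 24)/(-20 + 29/8) - 48)² = (2/(-131/8) - 48)² = (2*(-8/131) - 48)² = (-16/131 - 48)² = (-6304/131)² = 39740416/17161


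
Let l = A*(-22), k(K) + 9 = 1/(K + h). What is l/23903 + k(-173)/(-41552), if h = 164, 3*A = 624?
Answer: -1465967/7666344 ≈ -0.19122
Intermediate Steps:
A = 208 (A = (⅓)*624 = 208)
k(K) = -9 + 1/(164 + K) (k(K) = -9 + 1/(K + 164) = -9 + 1/(164 + K))
l = -4576 (l = 208*(-22) = -4576)
l/23903 + k(-173)/(-41552) = -4576/23903 + ((-1475 - 9*(-173))/(164 - 173))/(-41552) = -4576*1/23903 + ((-1475 + 1557)/(-9))*(-1/41552) = -416/2173 - ⅑*82*(-1/41552) = -416/2173 - 82/9*(-1/41552) = -416/2173 + 41/186984 = -1465967/7666344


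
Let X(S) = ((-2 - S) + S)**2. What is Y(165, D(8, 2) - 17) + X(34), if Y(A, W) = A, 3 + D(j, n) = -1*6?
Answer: 169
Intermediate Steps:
D(j, n) = -9 (D(j, n) = -3 - 1*6 = -3 - 6 = -9)
X(S) = 4 (X(S) = (-2)**2 = 4)
Y(165, D(8, 2) - 17) + X(34) = 165 + 4 = 169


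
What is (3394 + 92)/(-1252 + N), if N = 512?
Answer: -1743/370 ≈ -4.7108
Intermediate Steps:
(3394 + 92)/(-1252 + N) = (3394 + 92)/(-1252 + 512) = 3486/(-740) = 3486*(-1/740) = -1743/370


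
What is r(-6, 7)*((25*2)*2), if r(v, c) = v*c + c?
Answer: -3500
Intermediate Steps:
r(v, c) = c + c*v (r(v, c) = c*v + c = c + c*v)
r(-6, 7)*((25*2)*2) = (7*(1 - 6))*((25*2)*2) = (7*(-5))*(50*2) = -35*100 = -3500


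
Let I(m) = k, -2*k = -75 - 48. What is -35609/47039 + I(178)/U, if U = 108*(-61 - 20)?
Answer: -209600287/274331448 ≈ -0.76404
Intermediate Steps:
U = -8748 (U = 108*(-81) = -8748)
k = 123/2 (k = -(-75 - 48)/2 = -½*(-123) = 123/2 ≈ 61.500)
I(m) = 123/2
-35609/47039 + I(178)/U = -35609/47039 + (123/2)/(-8748) = -35609*1/47039 + (123/2)*(-1/8748) = -35609/47039 - 41/5832 = -209600287/274331448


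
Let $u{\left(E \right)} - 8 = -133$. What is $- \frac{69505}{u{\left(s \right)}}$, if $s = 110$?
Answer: $\frac{13901}{25} \approx 556.04$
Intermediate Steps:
$u{\left(E \right)} = -125$ ($u{\left(E \right)} = 8 - 133 = -125$)
$- \frac{69505}{u{\left(s \right)}} = - \frac{69505}{-125} = \left(-69505\right) \left(- \frac{1}{125}\right) = \frac{13901}{25}$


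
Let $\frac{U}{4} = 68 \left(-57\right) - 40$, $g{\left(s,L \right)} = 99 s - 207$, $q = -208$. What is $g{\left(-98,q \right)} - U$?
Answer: $5755$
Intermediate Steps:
$g{\left(s,L \right)} = -207 + 99 s$
$U = -15664$ ($U = 4 \left(68 \left(-57\right) - 40\right) = 4 \left(-3876 - 40\right) = 4 \left(-3916\right) = -15664$)
$g{\left(-98,q \right)} - U = \left(-207 + 99 \left(-98\right)\right) - -15664 = \left(-207 - 9702\right) + 15664 = -9909 + 15664 = 5755$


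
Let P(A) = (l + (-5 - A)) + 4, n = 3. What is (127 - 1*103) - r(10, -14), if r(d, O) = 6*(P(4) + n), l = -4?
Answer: 60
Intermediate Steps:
P(A) = -5 - A (P(A) = (-4 + (-5 - A)) + 4 = (-9 - A) + 4 = -5 - A)
r(d, O) = -36 (r(d, O) = 6*((-5 - 1*4) + 3) = 6*((-5 - 4) + 3) = 6*(-9 + 3) = 6*(-6) = -36)
(127 - 1*103) - r(10, -14) = (127 - 1*103) - 1*(-36) = (127 - 103) + 36 = 24 + 36 = 60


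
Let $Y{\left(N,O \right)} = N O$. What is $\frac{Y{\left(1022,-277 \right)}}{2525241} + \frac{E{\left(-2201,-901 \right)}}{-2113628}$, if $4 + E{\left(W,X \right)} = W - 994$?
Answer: $- \frac{590277159073}{5337420084348} \approx -0.11059$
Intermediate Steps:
$E{\left(W,X \right)} = -998 + W$ ($E{\left(W,X \right)} = -4 + \left(W - 994\right) = -4 + \left(-994 + W\right) = -998 + W$)
$\frac{Y{\left(1022,-277 \right)}}{2525241} + \frac{E{\left(-2201,-901 \right)}}{-2113628} = \frac{1022 \left(-277\right)}{2525241} + \frac{-998 - 2201}{-2113628} = \left(-283094\right) \frac{1}{2525241} - - \frac{3199}{2113628} = - \frac{283094}{2525241} + \frac{3199}{2113628} = - \frac{590277159073}{5337420084348}$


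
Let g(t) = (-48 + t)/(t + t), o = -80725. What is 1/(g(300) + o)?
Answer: -50/4036229 ≈ -1.2388e-5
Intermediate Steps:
g(t) = (-48 + t)/(2*t) (g(t) = (-48 + t)/((2*t)) = (-48 + t)*(1/(2*t)) = (-48 + t)/(2*t))
1/(g(300) + o) = 1/((½)*(-48 + 300)/300 - 80725) = 1/((½)*(1/300)*252 - 80725) = 1/(21/50 - 80725) = 1/(-4036229/50) = -50/4036229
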